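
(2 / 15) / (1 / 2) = 4 / 15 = 0.27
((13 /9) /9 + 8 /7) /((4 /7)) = 739 /324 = 2.28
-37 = -37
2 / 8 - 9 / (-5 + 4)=37 / 4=9.25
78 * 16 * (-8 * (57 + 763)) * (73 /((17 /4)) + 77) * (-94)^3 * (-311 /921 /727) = -1128580265179095040 /3794213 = -297447788297.36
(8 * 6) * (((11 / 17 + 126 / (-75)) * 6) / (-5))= 126432 / 2125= 59.50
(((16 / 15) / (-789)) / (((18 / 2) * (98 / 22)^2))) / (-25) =1936 / 6393562875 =0.00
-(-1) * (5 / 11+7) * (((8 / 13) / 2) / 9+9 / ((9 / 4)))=38704 / 1287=30.07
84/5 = 16.80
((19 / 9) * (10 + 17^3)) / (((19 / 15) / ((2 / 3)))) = 5470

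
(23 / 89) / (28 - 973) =-0.00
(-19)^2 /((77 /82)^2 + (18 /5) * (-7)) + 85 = 57357395 /817579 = 70.16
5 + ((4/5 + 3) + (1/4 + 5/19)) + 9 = 6959/380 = 18.31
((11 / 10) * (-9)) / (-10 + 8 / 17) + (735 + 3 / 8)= 265109 / 360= 736.41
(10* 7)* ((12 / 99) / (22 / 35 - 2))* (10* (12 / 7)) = -3500 / 33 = -106.06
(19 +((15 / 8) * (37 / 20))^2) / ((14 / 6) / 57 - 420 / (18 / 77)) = -5433867 / 314596352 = -0.02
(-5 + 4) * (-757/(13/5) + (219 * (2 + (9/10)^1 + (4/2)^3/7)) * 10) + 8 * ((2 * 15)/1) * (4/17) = -8506.23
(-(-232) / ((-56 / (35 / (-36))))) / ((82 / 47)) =6815 / 2952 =2.31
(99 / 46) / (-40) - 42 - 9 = -93939 / 1840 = -51.05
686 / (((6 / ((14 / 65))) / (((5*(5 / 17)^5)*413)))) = 6197581250 / 55374423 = 111.92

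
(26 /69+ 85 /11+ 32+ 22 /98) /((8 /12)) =749930 /12397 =60.49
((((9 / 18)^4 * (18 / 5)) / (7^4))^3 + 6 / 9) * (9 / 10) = 5315054285190561 / 8858423808640000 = 0.60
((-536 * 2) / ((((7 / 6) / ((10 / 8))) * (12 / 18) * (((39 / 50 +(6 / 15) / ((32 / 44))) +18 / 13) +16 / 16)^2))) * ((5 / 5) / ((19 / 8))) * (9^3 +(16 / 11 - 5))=-9783072000000 / 256511651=-38138.90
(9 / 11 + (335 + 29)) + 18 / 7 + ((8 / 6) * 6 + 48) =32601 / 77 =423.39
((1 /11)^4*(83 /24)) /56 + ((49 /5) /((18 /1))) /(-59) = -160626161 /17414591040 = -0.01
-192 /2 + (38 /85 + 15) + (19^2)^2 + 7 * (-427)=10816373 /85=127251.45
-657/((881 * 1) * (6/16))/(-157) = 0.01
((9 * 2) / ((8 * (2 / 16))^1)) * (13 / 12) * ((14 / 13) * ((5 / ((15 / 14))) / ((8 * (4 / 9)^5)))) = 2893401 / 4096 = 706.40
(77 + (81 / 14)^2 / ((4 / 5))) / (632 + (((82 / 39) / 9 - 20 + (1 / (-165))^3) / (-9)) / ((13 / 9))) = 23578021627875 / 125688056754064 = 0.19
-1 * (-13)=13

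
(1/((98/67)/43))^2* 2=8300161/4802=1728.48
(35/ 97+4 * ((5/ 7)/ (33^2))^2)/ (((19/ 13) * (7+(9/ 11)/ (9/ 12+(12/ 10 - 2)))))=-1391591305/ 52779845349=-0.03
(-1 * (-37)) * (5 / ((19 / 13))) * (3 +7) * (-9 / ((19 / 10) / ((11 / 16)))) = -5952375 / 1444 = -4122.14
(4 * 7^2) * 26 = 5096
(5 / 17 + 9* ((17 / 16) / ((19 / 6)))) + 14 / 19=10467 / 2584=4.05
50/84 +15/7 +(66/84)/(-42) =533/196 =2.72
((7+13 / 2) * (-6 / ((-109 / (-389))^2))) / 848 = -12257001 / 10075088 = -1.22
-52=-52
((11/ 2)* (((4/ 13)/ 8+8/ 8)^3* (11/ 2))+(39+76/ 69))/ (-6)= -358864535/ 29105856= -12.33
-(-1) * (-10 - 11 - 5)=-26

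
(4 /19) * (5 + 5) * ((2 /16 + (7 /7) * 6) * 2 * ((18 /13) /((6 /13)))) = 1470 /19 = 77.37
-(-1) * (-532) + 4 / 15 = -7976 / 15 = -531.73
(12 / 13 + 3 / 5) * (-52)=-79.20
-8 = -8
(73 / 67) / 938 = 73 / 62846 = 0.00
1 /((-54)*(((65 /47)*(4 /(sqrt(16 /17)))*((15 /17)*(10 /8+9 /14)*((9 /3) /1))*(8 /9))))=-0.00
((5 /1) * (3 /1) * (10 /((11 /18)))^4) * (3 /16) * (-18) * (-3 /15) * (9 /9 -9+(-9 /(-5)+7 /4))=-47298249000 /14641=-3230534.05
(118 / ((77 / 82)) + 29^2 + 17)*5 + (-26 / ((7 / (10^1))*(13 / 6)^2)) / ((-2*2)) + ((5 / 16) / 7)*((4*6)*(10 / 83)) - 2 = 408636989 / 83083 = 4918.42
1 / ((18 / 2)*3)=1 / 27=0.04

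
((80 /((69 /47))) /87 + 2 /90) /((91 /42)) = 12978 /43355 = 0.30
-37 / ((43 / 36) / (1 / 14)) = -666 / 301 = -2.21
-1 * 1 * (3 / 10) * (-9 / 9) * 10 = 3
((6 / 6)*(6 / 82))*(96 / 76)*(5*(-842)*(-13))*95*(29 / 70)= 57138120 / 287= 199087.53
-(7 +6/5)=-41/5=-8.20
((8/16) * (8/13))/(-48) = -1/156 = -0.01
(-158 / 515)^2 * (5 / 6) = 12482 / 159135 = 0.08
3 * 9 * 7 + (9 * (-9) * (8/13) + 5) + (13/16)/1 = 30153/208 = 144.97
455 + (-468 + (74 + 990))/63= 29261/63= 464.46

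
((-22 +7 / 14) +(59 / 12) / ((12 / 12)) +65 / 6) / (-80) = 23 / 320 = 0.07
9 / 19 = 0.47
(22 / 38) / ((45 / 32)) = 352 / 855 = 0.41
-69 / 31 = -2.23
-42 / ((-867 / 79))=1106 / 289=3.83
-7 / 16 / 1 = -7 / 16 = -0.44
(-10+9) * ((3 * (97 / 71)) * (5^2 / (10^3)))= -291 / 2840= -0.10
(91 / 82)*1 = 91 / 82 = 1.11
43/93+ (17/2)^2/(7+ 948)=191137/355260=0.54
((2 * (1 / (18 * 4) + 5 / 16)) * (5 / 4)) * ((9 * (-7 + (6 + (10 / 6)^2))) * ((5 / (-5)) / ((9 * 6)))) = -235 / 972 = -0.24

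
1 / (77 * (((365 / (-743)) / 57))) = -42351 / 28105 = -1.51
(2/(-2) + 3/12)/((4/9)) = -1.69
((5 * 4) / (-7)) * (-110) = 2200 / 7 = 314.29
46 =46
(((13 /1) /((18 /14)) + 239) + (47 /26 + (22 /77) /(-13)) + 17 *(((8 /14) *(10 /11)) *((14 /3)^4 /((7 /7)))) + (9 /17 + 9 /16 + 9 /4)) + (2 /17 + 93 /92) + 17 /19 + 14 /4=3297645798617 /741354768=4448.13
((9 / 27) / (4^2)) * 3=1 / 16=0.06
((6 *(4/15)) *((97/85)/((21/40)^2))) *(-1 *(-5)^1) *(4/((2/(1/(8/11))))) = 682880/7497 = 91.09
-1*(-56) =56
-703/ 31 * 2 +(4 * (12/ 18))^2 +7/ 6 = -20689/ 558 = -37.08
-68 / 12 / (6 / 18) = -17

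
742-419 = 323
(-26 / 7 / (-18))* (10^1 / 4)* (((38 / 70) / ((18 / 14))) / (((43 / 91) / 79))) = 253669 / 6966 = 36.42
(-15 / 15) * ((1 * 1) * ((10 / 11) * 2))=-20 / 11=-1.82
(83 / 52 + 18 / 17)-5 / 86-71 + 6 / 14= -18086951 / 266084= -67.97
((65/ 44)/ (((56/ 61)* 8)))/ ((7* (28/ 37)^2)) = 5428085/ 108179456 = 0.05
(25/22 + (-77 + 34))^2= 848241/484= 1752.56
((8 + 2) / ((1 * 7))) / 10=1 / 7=0.14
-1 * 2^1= -2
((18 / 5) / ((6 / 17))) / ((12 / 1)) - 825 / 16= -4057 / 80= -50.71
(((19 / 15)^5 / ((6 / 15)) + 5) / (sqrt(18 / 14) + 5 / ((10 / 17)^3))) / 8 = 137386851959 / 2048526243450 - 15979396* sqrt(7) / 13656841623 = 0.06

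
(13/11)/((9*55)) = 0.00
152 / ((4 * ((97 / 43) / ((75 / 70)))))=12255 / 679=18.05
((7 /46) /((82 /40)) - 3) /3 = -2759 /2829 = -0.98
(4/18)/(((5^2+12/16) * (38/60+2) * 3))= 80/73233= 0.00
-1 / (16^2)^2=-1 / 65536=-0.00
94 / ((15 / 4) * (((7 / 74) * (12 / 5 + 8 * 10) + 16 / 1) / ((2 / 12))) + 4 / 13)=45214 / 257665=0.18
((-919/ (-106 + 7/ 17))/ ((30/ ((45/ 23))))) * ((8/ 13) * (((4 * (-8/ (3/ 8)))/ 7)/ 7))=-15997952/ 26298545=-0.61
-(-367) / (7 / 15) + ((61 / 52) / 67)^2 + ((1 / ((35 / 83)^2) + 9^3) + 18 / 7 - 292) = 18313464777409 / 14869363600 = 1231.62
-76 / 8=-19 / 2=-9.50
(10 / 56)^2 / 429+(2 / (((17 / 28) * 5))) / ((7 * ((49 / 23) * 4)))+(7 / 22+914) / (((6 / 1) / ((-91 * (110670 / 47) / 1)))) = -43874248265559157 / 1343662320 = -32652733.96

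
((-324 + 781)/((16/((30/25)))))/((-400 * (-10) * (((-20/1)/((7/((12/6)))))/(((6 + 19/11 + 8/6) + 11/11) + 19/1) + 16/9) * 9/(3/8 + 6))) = 469379673/122275840000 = 0.00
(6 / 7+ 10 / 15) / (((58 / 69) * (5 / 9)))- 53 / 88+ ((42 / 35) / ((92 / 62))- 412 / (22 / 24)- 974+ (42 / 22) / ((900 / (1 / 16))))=-350059230317 / 246523200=-1419.98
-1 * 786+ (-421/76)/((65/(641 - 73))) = -1030492/1235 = -834.41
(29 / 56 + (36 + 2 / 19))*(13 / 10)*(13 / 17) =6585423 / 180880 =36.41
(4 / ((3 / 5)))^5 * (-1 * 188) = -601600000 / 243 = -2475720.16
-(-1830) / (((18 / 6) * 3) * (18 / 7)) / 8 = 2135 / 216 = 9.88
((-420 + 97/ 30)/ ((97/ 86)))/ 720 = -537629/ 1047600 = -0.51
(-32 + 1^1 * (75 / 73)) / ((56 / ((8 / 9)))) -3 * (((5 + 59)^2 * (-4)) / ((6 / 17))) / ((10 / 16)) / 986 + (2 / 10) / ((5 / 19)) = 107770712 / 476325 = 226.25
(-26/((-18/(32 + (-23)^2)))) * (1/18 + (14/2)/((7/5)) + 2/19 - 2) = 2627911/1026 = 2561.32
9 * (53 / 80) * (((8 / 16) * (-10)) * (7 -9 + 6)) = -477 / 4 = -119.25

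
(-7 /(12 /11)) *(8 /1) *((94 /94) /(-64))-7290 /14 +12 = -341317 /672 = -507.91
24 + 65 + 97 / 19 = 1788 / 19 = 94.11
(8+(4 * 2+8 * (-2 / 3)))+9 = 59 / 3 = 19.67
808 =808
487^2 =237169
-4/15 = -0.27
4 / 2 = 2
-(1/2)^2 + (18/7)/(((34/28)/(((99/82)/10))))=79/13940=0.01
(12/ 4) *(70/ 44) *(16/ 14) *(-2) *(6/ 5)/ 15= -48/ 55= -0.87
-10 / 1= -10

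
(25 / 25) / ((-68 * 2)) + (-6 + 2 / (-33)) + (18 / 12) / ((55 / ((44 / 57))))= -2578159 / 426360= -6.05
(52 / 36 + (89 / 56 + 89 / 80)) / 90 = 20897 / 453600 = 0.05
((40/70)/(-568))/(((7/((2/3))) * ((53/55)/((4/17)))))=-220/9403737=-0.00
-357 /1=-357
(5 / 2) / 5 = 1 / 2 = 0.50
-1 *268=-268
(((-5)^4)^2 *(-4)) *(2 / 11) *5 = -15625000 / 11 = -1420454.55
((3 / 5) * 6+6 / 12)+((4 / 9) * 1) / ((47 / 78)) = 6821 / 1410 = 4.84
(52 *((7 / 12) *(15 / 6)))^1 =75.83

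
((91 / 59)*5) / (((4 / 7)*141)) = 3185 / 33276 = 0.10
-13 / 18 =-0.72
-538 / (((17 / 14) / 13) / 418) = -40928888 / 17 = -2407581.65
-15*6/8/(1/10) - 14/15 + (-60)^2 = 104597/30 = 3486.57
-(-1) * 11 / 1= 11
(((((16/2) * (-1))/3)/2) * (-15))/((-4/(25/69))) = -125/69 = -1.81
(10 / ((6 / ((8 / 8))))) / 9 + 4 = 113 / 27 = 4.19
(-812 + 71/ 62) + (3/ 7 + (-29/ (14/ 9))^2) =-2812399/ 6076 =-462.87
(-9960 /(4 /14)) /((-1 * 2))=17430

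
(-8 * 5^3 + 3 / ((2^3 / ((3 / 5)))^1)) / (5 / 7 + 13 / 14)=-279937 / 460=-608.56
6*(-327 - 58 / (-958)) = -939624 / 479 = -1961.64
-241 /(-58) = 241 /58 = 4.16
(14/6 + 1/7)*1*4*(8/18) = 832/189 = 4.40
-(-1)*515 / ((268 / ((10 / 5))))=515 / 134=3.84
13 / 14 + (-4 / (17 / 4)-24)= -5715 / 238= -24.01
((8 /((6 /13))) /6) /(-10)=-0.29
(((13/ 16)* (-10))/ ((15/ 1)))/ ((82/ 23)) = -299/ 1968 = -0.15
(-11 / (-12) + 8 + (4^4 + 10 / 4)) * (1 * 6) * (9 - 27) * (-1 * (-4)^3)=-1848384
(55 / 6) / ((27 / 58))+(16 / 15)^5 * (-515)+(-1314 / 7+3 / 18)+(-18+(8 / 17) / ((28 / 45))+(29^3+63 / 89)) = 75578890466929 / 3217016250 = 23493.47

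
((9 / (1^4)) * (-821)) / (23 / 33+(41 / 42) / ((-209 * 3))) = -194581926 / 18313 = -10625.34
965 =965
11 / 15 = 0.73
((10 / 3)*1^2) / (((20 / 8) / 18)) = 24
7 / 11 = 0.64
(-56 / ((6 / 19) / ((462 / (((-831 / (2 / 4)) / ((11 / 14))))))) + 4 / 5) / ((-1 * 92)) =-82127 / 191130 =-0.43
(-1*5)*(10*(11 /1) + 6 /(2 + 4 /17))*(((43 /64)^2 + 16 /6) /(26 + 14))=-82032415 /1867776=-43.92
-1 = -1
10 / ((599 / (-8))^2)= 640 / 358801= 0.00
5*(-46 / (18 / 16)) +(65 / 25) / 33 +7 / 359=-36313334 / 177705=-204.35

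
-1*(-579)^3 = 194104539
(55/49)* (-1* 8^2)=-3520/49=-71.84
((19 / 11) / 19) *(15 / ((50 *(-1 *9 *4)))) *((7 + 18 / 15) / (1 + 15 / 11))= -41 / 15600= -0.00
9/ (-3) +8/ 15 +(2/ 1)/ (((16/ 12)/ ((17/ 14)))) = -271/ 420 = -0.65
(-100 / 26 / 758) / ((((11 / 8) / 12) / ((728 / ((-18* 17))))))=0.11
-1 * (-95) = 95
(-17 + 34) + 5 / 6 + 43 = 365 / 6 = 60.83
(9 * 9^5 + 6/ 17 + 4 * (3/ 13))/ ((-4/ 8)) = -1062884.55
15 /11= 1.36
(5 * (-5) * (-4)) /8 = 25 /2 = 12.50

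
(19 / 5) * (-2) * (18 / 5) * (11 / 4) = -75.24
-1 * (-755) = 755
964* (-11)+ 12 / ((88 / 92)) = -116506 / 11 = -10591.45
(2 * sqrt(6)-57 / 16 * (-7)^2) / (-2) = 2793 / 32-sqrt(6) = 84.83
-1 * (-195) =195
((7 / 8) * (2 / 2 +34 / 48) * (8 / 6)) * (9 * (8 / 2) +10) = 6601 / 72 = 91.68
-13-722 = -735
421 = 421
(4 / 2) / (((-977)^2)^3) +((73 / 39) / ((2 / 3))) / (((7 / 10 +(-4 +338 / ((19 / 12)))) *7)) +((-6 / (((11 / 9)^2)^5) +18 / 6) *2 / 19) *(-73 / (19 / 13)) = -341203080899146695862378026566877172921 / 29592030523851967906155316726210467087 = -11.53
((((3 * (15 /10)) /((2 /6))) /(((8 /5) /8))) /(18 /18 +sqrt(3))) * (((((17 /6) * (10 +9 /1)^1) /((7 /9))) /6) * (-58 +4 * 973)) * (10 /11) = -417953925 /308 +417953925 * sqrt(3) /308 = 993388.01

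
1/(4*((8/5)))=0.16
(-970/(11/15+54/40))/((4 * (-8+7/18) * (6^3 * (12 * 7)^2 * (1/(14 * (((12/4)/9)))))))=97/2071440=0.00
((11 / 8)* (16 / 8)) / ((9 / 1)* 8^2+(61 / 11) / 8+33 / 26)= 3146 / 661189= 0.00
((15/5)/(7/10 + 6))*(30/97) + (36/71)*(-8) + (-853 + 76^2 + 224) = 2373167251/461429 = 5143.08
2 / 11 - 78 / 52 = -1.32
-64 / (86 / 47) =-1504 / 43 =-34.98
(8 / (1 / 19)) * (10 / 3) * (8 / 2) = 2026.67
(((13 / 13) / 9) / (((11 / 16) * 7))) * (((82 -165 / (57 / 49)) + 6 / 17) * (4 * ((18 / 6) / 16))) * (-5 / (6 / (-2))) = -6100 / 3553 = -1.72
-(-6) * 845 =5070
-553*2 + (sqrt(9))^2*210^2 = 395794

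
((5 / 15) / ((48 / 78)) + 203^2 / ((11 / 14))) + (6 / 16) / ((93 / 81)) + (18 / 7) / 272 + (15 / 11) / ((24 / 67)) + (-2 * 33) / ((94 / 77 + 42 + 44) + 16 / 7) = 4000693572199 / 76273764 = 52451.77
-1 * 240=-240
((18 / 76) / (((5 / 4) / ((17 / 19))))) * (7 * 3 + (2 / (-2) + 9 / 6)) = 6579 / 1805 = 3.64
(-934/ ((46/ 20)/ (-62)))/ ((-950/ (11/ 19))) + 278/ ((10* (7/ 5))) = 1311669/ 290605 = 4.51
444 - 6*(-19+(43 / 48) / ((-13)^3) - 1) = 9912907 / 17576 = 564.00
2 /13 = 0.15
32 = 32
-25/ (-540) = 5/ 108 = 0.05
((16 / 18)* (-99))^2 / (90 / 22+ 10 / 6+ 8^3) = 127776 / 8543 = 14.96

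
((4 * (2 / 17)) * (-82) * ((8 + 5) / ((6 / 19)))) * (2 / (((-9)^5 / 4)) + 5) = -23918920792 / 3011499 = -7942.53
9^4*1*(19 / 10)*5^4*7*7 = 763536375 / 2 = 381768187.50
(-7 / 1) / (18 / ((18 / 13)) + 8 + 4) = -0.28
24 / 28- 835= -5839 / 7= -834.14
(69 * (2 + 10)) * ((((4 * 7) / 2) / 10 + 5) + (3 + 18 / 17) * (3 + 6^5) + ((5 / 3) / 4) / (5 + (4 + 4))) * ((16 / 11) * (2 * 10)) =168109520064 / 221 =760676561.38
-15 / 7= -2.14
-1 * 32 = -32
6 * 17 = 102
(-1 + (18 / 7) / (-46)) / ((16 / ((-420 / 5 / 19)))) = 255 / 874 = 0.29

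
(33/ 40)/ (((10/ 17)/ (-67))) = -37587/ 400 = -93.97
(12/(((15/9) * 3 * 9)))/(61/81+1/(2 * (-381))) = 27432/77335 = 0.35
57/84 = 19/28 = 0.68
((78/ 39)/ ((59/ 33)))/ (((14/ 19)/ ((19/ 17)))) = 11913/ 7021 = 1.70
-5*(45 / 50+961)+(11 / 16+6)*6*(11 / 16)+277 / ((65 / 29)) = -38757301 / 8320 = -4658.33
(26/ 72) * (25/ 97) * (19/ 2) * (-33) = -67925/ 2328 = -29.18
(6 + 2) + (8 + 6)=22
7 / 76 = 0.09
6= 6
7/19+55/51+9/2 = 11525/1938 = 5.95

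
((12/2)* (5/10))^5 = 243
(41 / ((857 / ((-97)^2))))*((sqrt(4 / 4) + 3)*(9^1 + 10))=29318444 / 857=34210.55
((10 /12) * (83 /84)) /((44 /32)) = 0.60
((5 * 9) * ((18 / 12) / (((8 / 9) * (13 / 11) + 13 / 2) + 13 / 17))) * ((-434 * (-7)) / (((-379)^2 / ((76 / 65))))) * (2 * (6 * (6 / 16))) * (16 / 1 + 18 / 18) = 802621293012 / 52264783337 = 15.36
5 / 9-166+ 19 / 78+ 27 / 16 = -306097 / 1872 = -163.51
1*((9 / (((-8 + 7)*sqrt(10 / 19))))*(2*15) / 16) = -27*sqrt(190) / 16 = -23.26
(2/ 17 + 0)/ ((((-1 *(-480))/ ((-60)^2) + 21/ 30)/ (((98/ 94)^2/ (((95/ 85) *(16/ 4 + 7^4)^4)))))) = 0.00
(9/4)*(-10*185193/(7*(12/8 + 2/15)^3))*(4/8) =-56252373750/823543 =-68305.33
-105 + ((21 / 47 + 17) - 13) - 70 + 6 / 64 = -256371 / 1504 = -170.46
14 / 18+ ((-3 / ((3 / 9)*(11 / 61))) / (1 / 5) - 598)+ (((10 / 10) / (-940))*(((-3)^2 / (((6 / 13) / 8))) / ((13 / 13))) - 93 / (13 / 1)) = -258314488 / 302445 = -854.09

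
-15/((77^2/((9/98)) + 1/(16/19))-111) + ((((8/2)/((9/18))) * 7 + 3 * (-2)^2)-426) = -3322549682/9280859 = -358.00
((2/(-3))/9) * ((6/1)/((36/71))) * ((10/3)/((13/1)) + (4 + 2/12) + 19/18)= -45511/9477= -4.80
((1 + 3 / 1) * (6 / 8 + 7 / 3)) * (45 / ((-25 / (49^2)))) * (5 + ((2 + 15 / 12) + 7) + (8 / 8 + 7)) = -24785523 / 20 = -1239276.15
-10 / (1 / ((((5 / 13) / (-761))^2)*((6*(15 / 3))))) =-7500 / 97871449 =-0.00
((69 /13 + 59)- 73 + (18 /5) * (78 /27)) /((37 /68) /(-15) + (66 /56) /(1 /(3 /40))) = 1268064 /38701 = 32.77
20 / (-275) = -4 / 55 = -0.07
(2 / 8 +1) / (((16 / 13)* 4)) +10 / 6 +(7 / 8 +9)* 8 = 62147 / 768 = 80.92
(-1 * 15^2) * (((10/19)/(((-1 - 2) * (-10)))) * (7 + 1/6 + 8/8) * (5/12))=-6125/456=-13.43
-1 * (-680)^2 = -462400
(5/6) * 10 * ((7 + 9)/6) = 200/9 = 22.22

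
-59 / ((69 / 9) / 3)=-531 / 23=-23.09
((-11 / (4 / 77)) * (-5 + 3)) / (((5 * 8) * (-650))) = -847 / 52000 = -0.02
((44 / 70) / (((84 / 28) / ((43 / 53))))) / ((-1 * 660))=-43 / 166950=-0.00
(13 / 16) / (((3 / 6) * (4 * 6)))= 13 / 192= 0.07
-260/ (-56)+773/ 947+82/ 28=55602/ 6629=8.39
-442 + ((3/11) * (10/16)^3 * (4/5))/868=-540187573/1222144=-442.00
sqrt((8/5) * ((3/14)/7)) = 2 * sqrt(15)/35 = 0.22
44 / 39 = 1.13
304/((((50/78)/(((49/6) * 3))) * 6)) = 48412/25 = 1936.48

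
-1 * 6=-6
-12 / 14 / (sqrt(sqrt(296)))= -3 *2^(1 / 4) *37^(3 / 4) / 259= -0.21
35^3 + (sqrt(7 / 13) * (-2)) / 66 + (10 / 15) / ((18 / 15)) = 385880 / 9-sqrt(91) / 429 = 42875.53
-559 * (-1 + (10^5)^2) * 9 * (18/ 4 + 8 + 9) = -1081664999891833.50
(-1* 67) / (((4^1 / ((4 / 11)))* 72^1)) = -67 / 792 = -0.08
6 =6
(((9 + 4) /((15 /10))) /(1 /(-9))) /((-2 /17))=663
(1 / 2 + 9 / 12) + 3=17 / 4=4.25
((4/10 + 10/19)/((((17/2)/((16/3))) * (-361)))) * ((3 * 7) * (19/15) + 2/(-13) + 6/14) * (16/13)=-183648256/3448533725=-0.05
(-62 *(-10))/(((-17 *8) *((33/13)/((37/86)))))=-74555/96492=-0.77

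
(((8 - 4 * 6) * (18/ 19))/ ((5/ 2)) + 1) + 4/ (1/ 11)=3699/ 95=38.94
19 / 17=1.12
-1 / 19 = -0.05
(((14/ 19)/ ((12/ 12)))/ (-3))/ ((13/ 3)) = -14/ 247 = -0.06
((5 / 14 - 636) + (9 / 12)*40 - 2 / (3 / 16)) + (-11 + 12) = -25843 / 42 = -615.31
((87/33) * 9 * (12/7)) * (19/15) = 19836/385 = 51.52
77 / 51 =1.51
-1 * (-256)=256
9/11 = 0.82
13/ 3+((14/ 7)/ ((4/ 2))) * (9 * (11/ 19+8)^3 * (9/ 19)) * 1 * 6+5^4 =6560275174/ 390963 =16779.79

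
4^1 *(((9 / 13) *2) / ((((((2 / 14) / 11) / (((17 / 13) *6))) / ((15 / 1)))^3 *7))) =16818254666136000 / 28561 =588853844968.17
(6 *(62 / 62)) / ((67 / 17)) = 102 / 67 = 1.52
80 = 80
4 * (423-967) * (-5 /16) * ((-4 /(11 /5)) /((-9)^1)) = 13600 /99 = 137.37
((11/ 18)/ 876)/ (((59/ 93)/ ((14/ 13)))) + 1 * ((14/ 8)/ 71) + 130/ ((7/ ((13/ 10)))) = 12105987347/ 500895486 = 24.17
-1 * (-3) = 3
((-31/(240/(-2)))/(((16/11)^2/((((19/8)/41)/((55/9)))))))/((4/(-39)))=-758043/67174400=-0.01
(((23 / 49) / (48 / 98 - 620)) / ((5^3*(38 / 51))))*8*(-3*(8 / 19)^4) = 14413824 / 2348889413875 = 0.00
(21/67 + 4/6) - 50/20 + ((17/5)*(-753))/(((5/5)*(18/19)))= -2717473/1005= -2703.95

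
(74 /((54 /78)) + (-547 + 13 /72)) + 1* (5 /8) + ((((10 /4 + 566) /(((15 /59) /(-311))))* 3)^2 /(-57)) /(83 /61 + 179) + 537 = -79652006448287177 /188134200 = -423378665.06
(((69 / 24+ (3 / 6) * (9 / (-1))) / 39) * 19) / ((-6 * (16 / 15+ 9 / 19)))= 0.09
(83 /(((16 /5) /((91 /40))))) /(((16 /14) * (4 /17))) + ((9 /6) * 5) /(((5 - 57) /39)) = 875767 /4096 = 213.81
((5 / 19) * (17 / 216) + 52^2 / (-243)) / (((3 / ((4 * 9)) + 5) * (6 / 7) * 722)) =-2871701 / 813367656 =-0.00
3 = 3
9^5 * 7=413343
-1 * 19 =-19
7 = 7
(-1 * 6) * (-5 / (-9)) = -10 / 3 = -3.33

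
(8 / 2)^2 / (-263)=-16 / 263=-0.06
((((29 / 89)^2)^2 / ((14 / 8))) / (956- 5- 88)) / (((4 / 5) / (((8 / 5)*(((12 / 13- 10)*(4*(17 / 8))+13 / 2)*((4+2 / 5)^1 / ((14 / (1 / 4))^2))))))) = -14292027167 / 9657579368407880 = -0.00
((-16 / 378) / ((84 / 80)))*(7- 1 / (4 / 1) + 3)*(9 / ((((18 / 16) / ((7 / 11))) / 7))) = -4160 / 297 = -14.01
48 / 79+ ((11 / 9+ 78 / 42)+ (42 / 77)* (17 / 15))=1178468 / 273735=4.31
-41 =-41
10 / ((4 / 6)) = 15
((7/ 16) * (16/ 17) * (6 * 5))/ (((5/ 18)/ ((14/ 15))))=3528/ 85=41.51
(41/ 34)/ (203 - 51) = 41/ 5168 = 0.01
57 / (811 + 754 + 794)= 57 / 2359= 0.02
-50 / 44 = -25 / 22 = -1.14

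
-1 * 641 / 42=-641 / 42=-15.26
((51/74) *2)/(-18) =-0.08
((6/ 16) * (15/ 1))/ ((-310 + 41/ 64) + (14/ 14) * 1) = -72/ 3947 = -0.02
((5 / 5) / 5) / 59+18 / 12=887 / 590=1.50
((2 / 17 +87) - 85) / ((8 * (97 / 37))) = 0.10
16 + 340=356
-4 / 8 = -1 / 2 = -0.50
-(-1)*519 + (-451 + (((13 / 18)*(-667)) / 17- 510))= -143923 / 306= -470.34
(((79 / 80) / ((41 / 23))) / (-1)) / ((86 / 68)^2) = -525113 / 1516180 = -0.35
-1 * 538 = -538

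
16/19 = 0.84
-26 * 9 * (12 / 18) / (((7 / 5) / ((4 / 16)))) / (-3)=65 / 7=9.29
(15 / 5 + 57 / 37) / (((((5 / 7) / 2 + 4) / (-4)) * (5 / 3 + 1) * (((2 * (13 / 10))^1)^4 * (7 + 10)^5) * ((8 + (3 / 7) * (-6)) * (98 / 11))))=-866250 / 1739014391725091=-0.00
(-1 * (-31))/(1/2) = 62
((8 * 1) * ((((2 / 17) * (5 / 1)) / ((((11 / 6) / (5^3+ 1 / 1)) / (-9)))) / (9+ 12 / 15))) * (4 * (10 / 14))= -848.63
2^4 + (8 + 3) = 27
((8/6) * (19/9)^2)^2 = 2085136/59049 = 35.31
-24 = -24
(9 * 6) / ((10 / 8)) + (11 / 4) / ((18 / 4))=3943 / 90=43.81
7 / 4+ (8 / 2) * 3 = 55 / 4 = 13.75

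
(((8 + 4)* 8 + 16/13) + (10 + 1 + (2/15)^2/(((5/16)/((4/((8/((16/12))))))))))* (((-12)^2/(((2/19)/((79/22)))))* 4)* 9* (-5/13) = -342248821872/46475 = -7364148.94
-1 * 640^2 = -409600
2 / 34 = 1 / 17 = 0.06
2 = 2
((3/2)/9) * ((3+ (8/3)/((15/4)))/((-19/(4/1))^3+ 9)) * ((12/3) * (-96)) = 684032/282735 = 2.42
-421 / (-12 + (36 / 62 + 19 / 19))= 13051 / 323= 40.41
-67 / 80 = -0.84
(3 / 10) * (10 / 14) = 3 / 14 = 0.21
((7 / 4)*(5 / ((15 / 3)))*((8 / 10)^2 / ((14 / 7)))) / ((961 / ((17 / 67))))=238 / 1609675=0.00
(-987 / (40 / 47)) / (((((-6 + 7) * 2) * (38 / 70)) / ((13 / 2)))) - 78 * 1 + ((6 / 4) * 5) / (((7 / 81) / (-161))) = -12764103 / 608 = -20993.59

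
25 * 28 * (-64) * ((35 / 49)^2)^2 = -4000000 / 343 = -11661.81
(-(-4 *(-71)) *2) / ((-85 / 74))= 42032 / 85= 494.49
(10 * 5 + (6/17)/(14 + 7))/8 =6.25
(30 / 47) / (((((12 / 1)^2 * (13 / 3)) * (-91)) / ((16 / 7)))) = -10 / 389207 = -0.00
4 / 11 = 0.36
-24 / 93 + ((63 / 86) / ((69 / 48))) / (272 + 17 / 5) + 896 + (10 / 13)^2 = 710569756684 / 792749763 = 896.34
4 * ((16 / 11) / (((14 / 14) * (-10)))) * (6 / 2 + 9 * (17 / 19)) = -1344 / 209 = -6.43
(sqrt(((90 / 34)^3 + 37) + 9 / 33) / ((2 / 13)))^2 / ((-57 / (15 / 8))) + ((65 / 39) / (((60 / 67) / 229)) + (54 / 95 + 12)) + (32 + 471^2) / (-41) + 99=-15798276122851 / 3190698720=-4951.35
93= 93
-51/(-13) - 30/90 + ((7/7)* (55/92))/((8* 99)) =309185/86112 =3.59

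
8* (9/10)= 36/5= 7.20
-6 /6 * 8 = -8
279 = 279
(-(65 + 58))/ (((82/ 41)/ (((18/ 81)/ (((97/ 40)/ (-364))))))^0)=-123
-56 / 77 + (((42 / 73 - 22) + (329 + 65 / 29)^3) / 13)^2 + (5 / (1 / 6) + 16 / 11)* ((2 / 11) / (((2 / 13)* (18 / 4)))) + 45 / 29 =4559619284355080845576061398205 / 583375642232637969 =7815923316415.74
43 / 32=1.34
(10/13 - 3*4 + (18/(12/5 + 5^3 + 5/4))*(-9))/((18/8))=-1671112/301041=-5.55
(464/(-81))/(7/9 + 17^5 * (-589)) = 0.00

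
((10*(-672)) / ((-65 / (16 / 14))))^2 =2359296 / 169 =13960.33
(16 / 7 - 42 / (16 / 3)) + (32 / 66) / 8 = -10217 / 1848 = -5.53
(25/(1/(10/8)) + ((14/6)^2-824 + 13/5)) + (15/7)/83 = -82061807/104580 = -784.68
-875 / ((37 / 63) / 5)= -275625 / 37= -7449.32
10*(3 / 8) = 15 / 4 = 3.75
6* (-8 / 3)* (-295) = 4720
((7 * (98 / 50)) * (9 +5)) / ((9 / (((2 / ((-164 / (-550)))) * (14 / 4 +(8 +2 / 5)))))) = 1703.47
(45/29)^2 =2025/841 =2.41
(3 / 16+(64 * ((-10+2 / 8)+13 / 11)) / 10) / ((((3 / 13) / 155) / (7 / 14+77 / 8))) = -523278171 / 1408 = -371646.43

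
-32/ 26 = -16/ 13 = -1.23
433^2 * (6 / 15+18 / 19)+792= 24073832 / 95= 253408.76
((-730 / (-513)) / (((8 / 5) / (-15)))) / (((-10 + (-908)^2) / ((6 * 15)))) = -45625 / 31329252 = -0.00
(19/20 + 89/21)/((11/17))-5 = 13943/4620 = 3.02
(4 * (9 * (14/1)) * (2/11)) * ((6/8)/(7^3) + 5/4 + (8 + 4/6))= 489912/539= 908.93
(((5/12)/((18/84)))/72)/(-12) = -35/15552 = -0.00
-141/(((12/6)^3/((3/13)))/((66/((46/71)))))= -991089/2392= -414.33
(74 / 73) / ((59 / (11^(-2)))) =74 / 521147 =0.00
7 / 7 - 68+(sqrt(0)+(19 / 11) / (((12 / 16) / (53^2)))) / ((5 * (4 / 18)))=316541 / 55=5755.29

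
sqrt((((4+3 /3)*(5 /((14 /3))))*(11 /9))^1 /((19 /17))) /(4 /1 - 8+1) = -5*sqrt(149226) /2394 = -0.81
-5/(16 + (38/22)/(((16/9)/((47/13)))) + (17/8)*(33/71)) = -812240/3330241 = -0.24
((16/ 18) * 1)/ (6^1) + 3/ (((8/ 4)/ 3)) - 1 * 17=-667/ 54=-12.35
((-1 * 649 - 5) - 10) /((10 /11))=-3652 /5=-730.40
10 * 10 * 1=100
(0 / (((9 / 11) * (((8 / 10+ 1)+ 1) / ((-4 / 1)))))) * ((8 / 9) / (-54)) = 0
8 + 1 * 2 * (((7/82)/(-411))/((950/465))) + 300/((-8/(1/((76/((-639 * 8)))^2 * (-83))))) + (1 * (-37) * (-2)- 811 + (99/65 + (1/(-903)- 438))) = 17359438513816363/19756991853690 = 878.65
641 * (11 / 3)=7051 / 3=2350.33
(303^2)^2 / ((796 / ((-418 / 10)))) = -1761638528529 / 3980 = -442622745.86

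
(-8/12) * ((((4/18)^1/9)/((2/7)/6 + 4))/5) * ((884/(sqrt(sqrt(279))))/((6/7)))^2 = -15767024 * sqrt(31)/1694925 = -51.79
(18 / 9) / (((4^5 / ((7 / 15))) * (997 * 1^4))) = 7 / 7656960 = 0.00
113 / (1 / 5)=565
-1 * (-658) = 658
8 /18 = 4 /9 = 0.44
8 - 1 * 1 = 7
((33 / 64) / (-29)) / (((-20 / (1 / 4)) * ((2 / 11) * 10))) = 363 / 2969600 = 0.00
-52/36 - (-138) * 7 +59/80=695011/720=965.29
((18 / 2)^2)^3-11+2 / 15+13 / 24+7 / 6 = 63771821 / 120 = 531431.84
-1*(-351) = 351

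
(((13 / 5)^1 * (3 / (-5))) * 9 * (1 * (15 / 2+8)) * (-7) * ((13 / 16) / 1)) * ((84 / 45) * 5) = 2310399 / 200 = 11552.00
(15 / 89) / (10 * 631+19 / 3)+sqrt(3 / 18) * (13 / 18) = 45 / 1686461+13 * sqrt(6) / 108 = 0.29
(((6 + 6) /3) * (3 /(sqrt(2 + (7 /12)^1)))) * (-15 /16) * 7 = -315 * sqrt(93) /62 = -49.00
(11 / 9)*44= 484 / 9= 53.78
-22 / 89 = -0.25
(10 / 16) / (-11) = -5 / 88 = -0.06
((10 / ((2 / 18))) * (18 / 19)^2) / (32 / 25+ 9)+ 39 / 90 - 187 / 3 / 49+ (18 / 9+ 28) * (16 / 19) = 1467560253 / 45460730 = 32.28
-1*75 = -75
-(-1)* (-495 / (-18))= 55 / 2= 27.50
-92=-92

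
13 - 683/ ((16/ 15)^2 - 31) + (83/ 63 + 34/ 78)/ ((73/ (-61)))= 13821424790/ 401708853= 34.41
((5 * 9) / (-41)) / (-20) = 0.05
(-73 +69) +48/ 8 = 2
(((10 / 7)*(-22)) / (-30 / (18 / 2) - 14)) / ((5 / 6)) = 2.18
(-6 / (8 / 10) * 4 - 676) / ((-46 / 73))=25769 / 23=1120.39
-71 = -71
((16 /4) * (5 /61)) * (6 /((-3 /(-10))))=400 /61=6.56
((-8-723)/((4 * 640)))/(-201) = 731/514560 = 0.00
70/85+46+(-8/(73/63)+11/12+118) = 2365387/14892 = 158.84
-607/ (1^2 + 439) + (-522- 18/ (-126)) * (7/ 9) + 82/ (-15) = -1634431/ 3960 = -412.74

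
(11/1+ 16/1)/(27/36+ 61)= 0.44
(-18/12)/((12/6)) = -3/4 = -0.75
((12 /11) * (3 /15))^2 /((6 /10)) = 48 /605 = 0.08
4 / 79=0.05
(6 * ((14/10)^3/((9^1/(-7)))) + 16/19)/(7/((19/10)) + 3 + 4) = -85238/76125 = -1.12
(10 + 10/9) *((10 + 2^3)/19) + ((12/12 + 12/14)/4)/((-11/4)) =15153/1463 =10.36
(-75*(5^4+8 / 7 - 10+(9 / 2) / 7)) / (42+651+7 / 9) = -5828625 / 87416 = -66.68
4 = 4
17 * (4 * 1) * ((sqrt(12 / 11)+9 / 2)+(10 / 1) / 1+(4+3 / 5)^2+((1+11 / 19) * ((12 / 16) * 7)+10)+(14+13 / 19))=136 * sqrt(33) / 11+2216868 / 475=4738.11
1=1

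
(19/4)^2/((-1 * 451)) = -361/7216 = -0.05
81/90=9/10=0.90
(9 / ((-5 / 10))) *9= -162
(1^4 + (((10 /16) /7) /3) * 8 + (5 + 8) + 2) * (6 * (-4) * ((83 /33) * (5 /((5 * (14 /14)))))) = -20584 /21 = -980.19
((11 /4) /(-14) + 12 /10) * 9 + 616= 175009 /280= 625.03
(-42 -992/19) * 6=-10740/19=-565.26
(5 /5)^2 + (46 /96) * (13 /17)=1115 /816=1.37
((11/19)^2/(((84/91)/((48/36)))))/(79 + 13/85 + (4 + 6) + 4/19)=133705/24679062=0.01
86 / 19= 4.53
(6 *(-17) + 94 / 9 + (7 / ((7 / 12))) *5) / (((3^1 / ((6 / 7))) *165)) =-568 / 10395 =-0.05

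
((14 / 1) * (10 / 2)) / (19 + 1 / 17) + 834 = 135703 / 162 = 837.67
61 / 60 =1.02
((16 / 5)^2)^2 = 65536 / 625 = 104.86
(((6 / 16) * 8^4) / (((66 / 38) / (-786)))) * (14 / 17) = -107046912 / 187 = -572443.38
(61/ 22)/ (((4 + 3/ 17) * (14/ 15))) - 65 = -1405865/ 21868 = -64.29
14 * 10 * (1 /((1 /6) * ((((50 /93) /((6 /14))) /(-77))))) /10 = -128898 /25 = -5155.92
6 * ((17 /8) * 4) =51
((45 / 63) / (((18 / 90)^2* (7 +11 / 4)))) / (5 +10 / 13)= 20 / 63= 0.32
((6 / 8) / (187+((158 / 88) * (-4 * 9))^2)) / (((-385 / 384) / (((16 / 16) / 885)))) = -264 / 1363282025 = -0.00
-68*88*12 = -71808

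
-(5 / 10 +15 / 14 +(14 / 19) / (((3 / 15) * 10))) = -258 / 133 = -1.94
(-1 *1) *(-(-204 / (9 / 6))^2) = 18496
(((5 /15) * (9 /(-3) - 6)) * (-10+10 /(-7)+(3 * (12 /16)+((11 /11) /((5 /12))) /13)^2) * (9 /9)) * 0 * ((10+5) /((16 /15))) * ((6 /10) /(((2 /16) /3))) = 0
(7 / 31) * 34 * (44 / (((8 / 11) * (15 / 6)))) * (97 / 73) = 2793406 / 11315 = 246.88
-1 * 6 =-6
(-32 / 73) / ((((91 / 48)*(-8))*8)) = 24 / 6643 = 0.00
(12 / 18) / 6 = 1 / 9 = 0.11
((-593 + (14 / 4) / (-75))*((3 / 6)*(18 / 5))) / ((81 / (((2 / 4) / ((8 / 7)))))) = -622699 / 108000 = -5.77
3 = 3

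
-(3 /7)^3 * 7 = -27 /49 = -0.55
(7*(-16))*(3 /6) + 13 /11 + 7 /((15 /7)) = -8506 /165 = -51.55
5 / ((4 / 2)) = 5 / 2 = 2.50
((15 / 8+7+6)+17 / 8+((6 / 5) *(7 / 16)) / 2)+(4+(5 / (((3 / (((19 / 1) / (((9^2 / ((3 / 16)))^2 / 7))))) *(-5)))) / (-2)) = 119043449 / 5598720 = 21.26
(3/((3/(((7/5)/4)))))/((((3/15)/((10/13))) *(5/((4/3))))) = 14/39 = 0.36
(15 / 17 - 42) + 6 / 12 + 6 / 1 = -1177 / 34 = -34.62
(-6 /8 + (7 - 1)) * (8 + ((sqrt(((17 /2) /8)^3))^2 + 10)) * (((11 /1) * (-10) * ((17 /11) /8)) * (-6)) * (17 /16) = 7159083435 /524288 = 13654.87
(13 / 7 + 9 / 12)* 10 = 365 / 14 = 26.07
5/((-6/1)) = -5/6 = -0.83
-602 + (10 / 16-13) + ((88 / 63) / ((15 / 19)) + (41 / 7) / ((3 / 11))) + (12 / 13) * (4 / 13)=-754887811 / 1277640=-590.85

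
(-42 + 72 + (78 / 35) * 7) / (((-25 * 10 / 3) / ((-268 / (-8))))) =-11457 / 625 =-18.33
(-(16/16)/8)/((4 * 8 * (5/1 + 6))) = -1/2816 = -0.00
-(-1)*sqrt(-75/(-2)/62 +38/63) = sqrt(2047829)/1302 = 1.10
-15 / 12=-5 / 4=-1.25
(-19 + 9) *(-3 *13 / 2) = 195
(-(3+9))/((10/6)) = -36/5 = -7.20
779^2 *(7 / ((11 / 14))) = 59470418 / 11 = 5406401.64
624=624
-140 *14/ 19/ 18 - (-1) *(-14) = -3374/ 171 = -19.73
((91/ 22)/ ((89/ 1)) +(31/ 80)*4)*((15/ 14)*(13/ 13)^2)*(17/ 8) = 1594209/ 438592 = 3.63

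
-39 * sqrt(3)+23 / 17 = 23 / 17 - 39 * sqrt(3) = -66.20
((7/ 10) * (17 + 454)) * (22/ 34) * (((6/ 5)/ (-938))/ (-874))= 15543/ 49774300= 0.00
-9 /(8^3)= -9 /512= -0.02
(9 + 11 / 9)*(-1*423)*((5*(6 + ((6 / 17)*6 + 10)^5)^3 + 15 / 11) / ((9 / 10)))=-121418985601606879080447281364417099162200 / 283379882099471763507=-428467203465722703444.41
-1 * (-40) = 40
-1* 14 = -14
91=91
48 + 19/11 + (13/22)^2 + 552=291405/484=602.08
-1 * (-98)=98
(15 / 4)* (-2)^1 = -15 / 2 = -7.50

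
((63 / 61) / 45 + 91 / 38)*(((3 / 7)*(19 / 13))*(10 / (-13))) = -12009 / 10309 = -1.16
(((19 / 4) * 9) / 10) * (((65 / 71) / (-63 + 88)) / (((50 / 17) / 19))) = 718029 / 710000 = 1.01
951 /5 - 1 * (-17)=1036 /5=207.20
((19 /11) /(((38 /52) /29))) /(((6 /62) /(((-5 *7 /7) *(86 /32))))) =-2512705 /264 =-9517.82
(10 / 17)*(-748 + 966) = 2180 / 17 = 128.24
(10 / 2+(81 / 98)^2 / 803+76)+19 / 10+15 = 3775062679 / 38560060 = 97.90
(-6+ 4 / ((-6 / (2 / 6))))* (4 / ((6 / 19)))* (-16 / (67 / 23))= 432.89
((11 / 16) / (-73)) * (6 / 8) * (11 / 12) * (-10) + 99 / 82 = 487333 / 383104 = 1.27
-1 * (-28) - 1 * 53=-25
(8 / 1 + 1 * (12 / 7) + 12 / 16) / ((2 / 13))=3809 / 56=68.02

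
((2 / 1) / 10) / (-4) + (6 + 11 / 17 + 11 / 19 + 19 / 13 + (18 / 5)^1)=1027709 / 83980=12.24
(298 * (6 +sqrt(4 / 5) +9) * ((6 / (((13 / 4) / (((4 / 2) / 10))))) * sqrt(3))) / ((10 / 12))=85824 * sqrt(15) / 1625 +128736 * sqrt(3) / 65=3634.97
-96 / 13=-7.38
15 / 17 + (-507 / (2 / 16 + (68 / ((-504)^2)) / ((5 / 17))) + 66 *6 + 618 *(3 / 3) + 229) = -1891308946 / 679643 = -2782.80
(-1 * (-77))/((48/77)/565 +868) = 3349885/37762388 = 0.09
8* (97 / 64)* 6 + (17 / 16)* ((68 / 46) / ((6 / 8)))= 20657 / 276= 74.84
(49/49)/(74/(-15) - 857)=-15/12929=-0.00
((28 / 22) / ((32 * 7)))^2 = 1 / 30976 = 0.00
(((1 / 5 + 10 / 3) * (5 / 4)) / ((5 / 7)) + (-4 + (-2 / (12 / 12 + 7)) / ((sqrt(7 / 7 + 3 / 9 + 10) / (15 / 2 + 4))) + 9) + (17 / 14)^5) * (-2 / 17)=-111517831 / 68572560 + 23 * sqrt(102) / 2312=-1.53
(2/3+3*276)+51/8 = 20041/24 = 835.04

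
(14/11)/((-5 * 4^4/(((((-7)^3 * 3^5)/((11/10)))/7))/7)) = 583443/7744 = 75.34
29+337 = 366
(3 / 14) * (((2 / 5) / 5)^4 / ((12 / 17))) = 34 / 2734375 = 0.00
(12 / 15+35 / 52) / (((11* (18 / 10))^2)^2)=47875 / 4995099252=0.00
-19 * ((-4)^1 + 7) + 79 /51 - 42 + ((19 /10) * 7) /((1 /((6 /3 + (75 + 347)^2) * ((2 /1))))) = 1207932488 /255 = 4736990.15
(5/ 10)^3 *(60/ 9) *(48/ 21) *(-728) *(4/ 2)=-8320/ 3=-2773.33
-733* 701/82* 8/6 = -1027666/123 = -8355.01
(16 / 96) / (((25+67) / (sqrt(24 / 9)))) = sqrt(6) / 828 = 0.00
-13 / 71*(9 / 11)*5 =-585 / 781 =-0.75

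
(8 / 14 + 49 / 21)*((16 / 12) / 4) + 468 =29545 / 63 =468.97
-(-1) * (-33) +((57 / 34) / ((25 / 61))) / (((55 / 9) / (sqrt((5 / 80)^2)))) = -24652707 / 748000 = -32.96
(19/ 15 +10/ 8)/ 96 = 151/ 5760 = 0.03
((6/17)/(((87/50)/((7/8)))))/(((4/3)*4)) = 525/15776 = 0.03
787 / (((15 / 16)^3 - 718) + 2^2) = -3223552 / 2921169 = -1.10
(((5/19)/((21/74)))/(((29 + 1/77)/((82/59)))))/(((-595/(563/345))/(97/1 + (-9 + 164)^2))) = -64748830652/22031702415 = -2.94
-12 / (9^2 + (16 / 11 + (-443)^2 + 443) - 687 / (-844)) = -111408 / 1826861593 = -0.00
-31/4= -7.75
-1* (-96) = 96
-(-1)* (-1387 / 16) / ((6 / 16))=-1387 / 6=-231.17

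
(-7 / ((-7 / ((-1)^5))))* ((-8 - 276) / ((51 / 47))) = 13348 / 51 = 261.73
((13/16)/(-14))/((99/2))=-13/11088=-0.00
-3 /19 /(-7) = 3 /133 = 0.02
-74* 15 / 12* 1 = -92.50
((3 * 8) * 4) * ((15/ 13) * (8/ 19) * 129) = 1486080/ 247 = 6016.52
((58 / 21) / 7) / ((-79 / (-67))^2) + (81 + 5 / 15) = 74877758 / 917427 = 81.62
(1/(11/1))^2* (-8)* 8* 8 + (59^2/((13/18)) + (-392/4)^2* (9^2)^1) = 1231249414/1573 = 782739.61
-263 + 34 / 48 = -262.29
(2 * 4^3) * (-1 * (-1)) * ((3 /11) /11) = 384 /121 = 3.17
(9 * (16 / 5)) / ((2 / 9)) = 648 / 5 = 129.60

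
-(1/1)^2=-1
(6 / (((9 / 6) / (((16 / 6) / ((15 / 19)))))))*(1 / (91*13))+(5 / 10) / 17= 73907 / 1809990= 0.04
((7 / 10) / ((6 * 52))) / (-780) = -7 / 2433600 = -0.00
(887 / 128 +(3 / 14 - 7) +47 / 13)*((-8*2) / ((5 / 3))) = -131367 / 3640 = -36.09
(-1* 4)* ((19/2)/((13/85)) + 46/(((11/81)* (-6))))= -3238/143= -22.64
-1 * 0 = 0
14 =14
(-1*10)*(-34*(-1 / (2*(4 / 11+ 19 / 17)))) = -31790 / 277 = -114.77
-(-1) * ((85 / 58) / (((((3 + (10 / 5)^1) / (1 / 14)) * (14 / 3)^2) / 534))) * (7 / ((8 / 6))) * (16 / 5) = 122553 / 14210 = 8.62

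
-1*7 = -7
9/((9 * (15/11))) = 11/15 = 0.73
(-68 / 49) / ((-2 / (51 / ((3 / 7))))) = 578 / 7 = 82.57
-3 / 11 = -0.27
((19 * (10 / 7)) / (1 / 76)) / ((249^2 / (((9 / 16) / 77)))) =1805 / 7426342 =0.00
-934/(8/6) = -700.50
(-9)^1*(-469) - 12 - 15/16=67329/16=4208.06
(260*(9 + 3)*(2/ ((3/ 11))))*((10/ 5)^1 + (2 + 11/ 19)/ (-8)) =729300/ 19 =38384.21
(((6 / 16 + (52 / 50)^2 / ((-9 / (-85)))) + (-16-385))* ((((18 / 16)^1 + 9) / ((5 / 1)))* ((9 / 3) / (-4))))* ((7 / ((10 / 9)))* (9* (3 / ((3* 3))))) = 17930354967 / 1600000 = 11206.47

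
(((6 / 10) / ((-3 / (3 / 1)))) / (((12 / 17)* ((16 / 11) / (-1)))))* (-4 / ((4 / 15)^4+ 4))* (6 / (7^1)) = -5680125 / 11354336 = -0.50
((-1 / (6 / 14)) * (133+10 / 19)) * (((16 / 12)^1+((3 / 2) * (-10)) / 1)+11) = 142072 / 171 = 830.83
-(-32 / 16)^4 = -16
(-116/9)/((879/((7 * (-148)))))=15.19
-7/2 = -3.50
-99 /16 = -6.19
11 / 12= 0.92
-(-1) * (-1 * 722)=-722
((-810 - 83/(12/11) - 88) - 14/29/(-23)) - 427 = -11214103/8004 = -1401.06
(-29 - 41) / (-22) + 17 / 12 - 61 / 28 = 559 / 231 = 2.42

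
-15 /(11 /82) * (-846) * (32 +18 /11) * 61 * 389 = 9136011443400 /121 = 75504226804.96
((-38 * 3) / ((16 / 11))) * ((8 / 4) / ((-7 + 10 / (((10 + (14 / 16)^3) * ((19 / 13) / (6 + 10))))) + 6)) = -65080719 / 3844652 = -16.93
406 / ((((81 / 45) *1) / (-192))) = -129920 / 3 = -43306.67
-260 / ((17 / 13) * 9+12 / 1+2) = -676 / 67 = -10.09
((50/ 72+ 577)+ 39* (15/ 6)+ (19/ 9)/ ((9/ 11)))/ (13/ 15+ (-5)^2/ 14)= 7685965/ 30078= 255.53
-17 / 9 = -1.89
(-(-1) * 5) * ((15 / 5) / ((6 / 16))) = 40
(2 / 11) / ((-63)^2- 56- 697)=1 / 17688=0.00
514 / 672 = 257 / 336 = 0.76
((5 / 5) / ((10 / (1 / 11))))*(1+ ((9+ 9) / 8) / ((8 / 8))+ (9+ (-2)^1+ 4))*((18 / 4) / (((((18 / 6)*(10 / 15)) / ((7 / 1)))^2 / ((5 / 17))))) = 2.10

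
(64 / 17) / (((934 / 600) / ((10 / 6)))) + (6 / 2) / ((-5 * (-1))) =183817 / 39695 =4.63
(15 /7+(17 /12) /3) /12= 0.22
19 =19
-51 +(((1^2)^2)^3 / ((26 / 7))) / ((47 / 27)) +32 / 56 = -430043 / 8554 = -50.27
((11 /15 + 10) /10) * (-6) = -161 /25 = -6.44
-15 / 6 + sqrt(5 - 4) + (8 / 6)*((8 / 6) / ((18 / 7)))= -131 / 162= -0.81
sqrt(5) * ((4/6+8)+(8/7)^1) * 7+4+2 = 6+206 * sqrt(5)/3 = 159.54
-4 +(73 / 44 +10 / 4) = 7 / 44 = 0.16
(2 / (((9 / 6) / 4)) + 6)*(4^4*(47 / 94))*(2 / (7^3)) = 8.46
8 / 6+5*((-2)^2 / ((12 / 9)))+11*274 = 3030.33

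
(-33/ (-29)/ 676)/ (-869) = -3/ 1548716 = -0.00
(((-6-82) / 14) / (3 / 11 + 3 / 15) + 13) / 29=-27 / 2639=-0.01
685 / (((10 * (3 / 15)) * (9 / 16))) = 5480 / 9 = 608.89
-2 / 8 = -1 / 4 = -0.25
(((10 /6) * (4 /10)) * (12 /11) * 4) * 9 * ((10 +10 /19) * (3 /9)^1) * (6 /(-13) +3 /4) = 26.50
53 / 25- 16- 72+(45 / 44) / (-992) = -93713381 / 1091200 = -85.88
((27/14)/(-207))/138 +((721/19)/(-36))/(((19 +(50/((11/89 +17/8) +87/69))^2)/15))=-150113795047397/2105508868765694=-0.07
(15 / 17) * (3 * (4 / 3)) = 3.53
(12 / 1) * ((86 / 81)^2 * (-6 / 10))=-29584 / 3645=-8.12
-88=-88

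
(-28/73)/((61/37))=-1036/4453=-0.23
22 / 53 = 0.42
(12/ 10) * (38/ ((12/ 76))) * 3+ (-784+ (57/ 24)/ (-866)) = 2854241/ 34640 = 82.40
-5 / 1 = -5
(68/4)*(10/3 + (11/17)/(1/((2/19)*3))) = 3428/57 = 60.14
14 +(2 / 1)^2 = 18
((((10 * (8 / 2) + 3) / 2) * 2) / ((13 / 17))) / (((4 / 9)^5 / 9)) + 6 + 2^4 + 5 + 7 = 388935979 / 13312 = 29216.95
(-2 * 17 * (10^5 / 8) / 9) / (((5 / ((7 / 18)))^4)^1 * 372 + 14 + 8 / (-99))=-5612337500 / 1208144194289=-0.00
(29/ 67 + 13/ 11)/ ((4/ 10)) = 4.04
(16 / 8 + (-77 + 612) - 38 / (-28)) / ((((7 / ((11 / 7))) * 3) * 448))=82907 / 921984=0.09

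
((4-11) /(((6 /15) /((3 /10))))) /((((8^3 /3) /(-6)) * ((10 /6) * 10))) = 567 /51200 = 0.01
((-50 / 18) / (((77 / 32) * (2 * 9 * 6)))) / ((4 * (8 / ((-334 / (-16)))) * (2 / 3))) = -4175 / 399168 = -0.01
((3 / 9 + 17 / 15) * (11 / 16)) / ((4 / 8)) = 121 / 60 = 2.02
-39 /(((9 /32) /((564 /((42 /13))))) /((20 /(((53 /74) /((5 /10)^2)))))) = -168993.93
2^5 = 32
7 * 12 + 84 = 168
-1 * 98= -98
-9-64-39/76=-5587/76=-73.51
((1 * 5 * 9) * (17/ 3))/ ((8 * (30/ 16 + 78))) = 85/ 213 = 0.40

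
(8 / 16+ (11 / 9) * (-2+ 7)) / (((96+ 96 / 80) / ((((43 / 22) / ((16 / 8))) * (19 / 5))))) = 0.25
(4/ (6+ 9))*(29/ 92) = 29/ 345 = 0.08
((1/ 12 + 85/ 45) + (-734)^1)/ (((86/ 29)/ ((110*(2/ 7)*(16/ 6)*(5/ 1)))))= -840660700/ 8127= -103440.47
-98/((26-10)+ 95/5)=-14/5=-2.80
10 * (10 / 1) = 100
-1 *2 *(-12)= 24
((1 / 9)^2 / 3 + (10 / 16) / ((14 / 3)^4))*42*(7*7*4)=405743 / 9072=44.72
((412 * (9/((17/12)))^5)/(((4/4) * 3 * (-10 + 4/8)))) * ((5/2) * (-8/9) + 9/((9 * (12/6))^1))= 257641.44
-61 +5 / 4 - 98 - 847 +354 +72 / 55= -142877 / 220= -649.44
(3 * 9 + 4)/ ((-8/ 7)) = -217/ 8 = -27.12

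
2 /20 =1 /10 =0.10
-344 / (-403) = 344 / 403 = 0.85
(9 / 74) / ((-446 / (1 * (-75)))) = 0.02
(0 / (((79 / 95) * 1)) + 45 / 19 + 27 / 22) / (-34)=-1503 / 14212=-0.11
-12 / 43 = -0.28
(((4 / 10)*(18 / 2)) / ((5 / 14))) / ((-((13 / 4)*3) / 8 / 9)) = -24192 / 325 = -74.44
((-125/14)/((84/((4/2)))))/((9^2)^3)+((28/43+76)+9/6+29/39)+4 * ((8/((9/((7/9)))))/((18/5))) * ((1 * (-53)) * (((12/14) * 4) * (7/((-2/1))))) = 99123168511639/174680405172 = 567.45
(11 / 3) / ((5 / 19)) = 209 / 15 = 13.93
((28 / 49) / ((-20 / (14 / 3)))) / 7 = -2 / 105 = -0.02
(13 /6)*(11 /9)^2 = 1573 /486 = 3.24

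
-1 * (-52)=52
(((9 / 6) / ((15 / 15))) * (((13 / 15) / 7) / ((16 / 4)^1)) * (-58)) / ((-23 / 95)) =7163 / 644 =11.12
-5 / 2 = -2.50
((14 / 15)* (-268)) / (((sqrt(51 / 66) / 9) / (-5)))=11256* sqrt(374) / 17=12804.75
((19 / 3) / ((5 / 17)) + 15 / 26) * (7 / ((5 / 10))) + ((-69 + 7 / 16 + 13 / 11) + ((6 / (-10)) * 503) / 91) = 11476093 / 48048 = 238.85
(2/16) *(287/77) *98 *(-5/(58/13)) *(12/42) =-18655/1276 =-14.62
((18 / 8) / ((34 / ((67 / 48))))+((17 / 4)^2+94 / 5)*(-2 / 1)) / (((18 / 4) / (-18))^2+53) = -267041 / 192440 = -1.39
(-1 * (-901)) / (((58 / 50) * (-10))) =-4505 / 58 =-77.67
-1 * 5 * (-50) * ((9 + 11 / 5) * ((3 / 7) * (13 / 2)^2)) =50700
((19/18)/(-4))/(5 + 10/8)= -19/450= -0.04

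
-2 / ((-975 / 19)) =38 / 975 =0.04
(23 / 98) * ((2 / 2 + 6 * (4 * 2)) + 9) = 13.61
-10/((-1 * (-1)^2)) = 10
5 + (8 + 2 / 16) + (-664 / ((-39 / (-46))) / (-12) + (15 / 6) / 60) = 18353 / 234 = 78.43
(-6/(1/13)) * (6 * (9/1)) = -4212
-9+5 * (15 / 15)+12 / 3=0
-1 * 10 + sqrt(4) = -8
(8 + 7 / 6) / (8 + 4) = 55 / 72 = 0.76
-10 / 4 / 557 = -5 / 1114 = -0.00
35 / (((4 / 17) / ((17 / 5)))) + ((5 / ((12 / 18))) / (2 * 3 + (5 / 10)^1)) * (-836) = -23861 / 52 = -458.87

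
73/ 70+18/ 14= 163/ 70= 2.33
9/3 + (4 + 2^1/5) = 37/5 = 7.40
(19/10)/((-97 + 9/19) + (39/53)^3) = -53744597/2719133570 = -0.02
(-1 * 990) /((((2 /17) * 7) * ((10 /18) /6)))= -90882 /7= -12983.14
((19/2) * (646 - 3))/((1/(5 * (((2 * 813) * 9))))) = 446958945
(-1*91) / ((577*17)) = -91 / 9809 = -0.01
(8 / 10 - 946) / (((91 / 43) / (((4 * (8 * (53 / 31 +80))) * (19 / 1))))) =-312968725952 / 14105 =-22188495.28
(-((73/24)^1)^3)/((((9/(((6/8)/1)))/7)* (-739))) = 2723119/122591232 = 0.02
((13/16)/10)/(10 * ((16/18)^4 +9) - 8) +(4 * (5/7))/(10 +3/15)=9293841601/33070309440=0.28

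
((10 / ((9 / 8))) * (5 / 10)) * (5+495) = 2222.22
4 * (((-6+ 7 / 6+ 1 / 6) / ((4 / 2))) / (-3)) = 28 / 9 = 3.11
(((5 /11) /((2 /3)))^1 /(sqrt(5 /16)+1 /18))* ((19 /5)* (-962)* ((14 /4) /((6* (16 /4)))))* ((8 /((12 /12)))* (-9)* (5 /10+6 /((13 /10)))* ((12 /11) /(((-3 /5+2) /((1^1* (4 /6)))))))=-605873520 /48521+2726430840* sqrt(5) /48521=113159.48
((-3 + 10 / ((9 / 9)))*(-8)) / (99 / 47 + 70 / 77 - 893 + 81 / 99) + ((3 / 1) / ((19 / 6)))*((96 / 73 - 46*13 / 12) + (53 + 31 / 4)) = 14857337203 / 1275205026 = 11.65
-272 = -272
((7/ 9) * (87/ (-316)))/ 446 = -203/ 422808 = -0.00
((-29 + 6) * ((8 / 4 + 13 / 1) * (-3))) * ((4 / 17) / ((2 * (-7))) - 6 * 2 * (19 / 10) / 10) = -1414431 / 595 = -2377.19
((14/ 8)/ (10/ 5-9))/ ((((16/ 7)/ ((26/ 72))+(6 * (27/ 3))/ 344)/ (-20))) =78260/ 101529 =0.77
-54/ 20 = -2.70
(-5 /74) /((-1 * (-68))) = -5 /5032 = -0.00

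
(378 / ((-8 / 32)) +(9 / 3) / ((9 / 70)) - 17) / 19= -4517 / 57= -79.25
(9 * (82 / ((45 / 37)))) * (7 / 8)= 10619 / 20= 530.95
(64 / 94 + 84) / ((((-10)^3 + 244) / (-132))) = 43780 / 2961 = 14.79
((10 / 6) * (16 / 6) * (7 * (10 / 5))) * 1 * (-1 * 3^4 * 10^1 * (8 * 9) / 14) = -259200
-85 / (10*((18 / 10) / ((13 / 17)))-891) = 1105 / 11277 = 0.10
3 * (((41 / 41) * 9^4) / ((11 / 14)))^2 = 25311471948 / 121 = 209185718.58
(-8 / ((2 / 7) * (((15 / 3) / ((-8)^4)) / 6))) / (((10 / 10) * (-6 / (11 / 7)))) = 36044.80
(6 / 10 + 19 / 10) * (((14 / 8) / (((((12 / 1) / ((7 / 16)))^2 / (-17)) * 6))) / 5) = -5831 / 1769472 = -0.00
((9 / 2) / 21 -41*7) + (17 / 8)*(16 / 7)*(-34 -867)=-65283 / 14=-4663.07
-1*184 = -184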